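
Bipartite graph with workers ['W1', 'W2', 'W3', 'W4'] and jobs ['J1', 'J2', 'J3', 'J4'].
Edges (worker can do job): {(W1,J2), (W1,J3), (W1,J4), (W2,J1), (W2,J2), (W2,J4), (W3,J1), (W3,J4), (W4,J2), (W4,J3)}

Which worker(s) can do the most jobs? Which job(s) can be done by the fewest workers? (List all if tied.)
Most versatile: W1, W2 (3 jobs); Least covered: J1, J3 (2 workers)

Worker degrees (jobs they can do): W1:3, W2:3, W3:2, W4:2
Job degrees (workers who can do it): J1:2, J2:3, J3:2, J4:3

Maximum worker degree is 3, achieved by: W1, W2
Minimum job degree is 2, achieved by: J1, J3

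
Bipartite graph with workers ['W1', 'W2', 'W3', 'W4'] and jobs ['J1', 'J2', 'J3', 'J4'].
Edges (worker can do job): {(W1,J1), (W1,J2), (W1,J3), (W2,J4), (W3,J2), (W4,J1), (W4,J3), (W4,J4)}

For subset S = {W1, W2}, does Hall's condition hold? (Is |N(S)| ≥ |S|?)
Yes: |N(S)| = 4, |S| = 2

Subset S = {W1, W2}
Neighbors N(S) = {J1, J2, J3, J4}

|N(S)| = 4, |S| = 2
Hall's condition: |N(S)| ≥ |S| is satisfied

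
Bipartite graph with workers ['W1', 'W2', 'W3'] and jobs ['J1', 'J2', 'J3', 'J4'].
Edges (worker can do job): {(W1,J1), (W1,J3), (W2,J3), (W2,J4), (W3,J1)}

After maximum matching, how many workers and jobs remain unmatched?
Unmatched: 0 workers, 1 jobs

Maximum matching size: 3
Workers: 3 total, 3 matched, 0 unmatched
Jobs: 4 total, 3 matched, 1 unmatched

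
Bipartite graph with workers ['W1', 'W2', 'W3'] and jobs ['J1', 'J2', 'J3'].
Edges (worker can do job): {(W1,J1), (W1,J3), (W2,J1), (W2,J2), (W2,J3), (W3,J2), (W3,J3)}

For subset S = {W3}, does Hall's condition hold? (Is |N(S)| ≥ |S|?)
Yes: |N(S)| = 2, |S| = 1

Subset S = {W3}
Neighbors N(S) = {J2, J3}

|N(S)| = 2, |S| = 1
Hall's condition: |N(S)| ≥ |S| is satisfied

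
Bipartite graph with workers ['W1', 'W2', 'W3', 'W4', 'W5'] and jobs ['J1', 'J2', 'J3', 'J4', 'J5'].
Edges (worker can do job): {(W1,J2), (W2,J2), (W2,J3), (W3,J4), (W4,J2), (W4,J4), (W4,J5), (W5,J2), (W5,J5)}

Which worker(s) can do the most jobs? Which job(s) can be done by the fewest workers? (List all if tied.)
Most versatile: W4 (3 jobs); Least covered: J1 (0 workers)

Worker degrees (jobs they can do): W1:1, W2:2, W3:1, W4:3, W5:2
Job degrees (workers who can do it): J1:0, J2:4, J3:1, J4:2, J5:2

Maximum worker degree is 3, achieved by: W4
Minimum job degree is 0, achieved by: J1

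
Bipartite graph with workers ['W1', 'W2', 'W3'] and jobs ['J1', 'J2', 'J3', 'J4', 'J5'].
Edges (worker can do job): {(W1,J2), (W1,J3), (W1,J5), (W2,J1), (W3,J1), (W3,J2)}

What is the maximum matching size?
Maximum matching size = 3

Maximum matching: {(W1,J3), (W2,J1), (W3,J2)}
Size: 3

This assigns 3 workers to 3 distinct jobs.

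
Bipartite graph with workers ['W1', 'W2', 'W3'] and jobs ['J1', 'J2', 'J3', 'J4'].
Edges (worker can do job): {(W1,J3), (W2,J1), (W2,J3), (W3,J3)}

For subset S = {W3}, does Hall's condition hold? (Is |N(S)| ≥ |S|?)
Yes: |N(S)| = 1, |S| = 1

Subset S = {W3}
Neighbors N(S) = {J3}

|N(S)| = 1, |S| = 1
Hall's condition: |N(S)| ≥ |S| is satisfied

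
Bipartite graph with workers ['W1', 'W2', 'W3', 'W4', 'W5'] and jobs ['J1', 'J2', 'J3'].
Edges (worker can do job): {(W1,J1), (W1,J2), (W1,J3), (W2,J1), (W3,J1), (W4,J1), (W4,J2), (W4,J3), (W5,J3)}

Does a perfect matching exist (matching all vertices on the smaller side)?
Yes, perfect matching exists (size 3)

Perfect matching: {(W3,J1), (W4,J2), (W5,J3)}
All 3 vertices on the smaller side are matched.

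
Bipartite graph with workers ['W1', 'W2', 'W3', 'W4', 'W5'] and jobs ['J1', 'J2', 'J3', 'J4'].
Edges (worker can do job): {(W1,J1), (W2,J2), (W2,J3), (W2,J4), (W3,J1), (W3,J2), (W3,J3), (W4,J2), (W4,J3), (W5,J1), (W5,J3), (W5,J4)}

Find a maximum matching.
Matching: {(W1,J1), (W3,J2), (W4,J3), (W5,J4)}

Maximum matching (size 4):
  W1 → J1
  W3 → J2
  W4 → J3
  W5 → J4

Each worker is assigned to at most one job, and each job to at most one worker.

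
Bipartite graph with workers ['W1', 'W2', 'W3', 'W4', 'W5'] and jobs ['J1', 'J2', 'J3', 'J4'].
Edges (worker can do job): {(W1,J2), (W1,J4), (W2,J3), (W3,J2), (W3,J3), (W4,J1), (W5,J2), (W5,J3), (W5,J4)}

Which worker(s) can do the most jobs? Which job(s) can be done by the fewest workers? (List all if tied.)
Most versatile: W5 (3 jobs); Least covered: J1 (1 workers)

Worker degrees (jobs they can do): W1:2, W2:1, W3:2, W4:1, W5:3
Job degrees (workers who can do it): J1:1, J2:3, J3:3, J4:2

Maximum worker degree is 3, achieved by: W5
Minimum job degree is 1, achieved by: J1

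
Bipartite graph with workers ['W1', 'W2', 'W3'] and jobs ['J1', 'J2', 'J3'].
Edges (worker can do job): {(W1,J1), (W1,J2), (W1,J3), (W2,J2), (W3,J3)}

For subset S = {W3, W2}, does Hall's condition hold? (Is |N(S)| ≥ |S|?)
Yes: |N(S)| = 2, |S| = 2

Subset S = {W3, W2}
Neighbors N(S) = {J2, J3}

|N(S)| = 2, |S| = 2
Hall's condition: |N(S)| ≥ |S| is satisfied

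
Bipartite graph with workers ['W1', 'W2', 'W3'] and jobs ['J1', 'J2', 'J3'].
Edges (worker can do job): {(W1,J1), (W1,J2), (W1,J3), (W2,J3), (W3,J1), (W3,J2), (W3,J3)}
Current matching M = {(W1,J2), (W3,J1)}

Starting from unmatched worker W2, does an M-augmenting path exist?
Yes: W2 → J3

An M-augmenting path alternates non-matching / matching edges, starting and ending at unmatched vertices.
Path: W2 → J3
(J3 is unmatched in M, so the path is augmenting.)
Flipping edges along this path would increase |M| from 2 to 3.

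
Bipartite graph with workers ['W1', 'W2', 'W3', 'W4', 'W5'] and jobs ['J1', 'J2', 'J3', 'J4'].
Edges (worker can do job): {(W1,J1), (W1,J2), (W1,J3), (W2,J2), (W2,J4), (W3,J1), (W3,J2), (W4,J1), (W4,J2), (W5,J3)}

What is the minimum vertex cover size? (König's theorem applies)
Minimum vertex cover size = 4

By König's theorem: in bipartite graphs,
min vertex cover = max matching = 4

Maximum matching has size 4, so minimum vertex cover also has size 4.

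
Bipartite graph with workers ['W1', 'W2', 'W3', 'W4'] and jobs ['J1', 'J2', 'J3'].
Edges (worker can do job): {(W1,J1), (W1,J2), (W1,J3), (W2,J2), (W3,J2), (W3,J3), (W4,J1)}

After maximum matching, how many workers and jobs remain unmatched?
Unmatched: 1 workers, 0 jobs

Maximum matching size: 3
Workers: 4 total, 3 matched, 1 unmatched
Jobs: 3 total, 3 matched, 0 unmatched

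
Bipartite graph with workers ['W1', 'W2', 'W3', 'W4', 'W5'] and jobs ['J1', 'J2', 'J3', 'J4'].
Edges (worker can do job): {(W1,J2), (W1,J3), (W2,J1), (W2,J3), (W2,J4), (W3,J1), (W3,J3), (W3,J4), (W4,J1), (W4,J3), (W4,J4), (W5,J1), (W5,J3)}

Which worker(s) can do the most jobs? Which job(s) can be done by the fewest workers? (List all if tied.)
Most versatile: W2, W3, W4 (3 jobs); Least covered: J2 (1 workers)

Worker degrees (jobs they can do): W1:2, W2:3, W3:3, W4:3, W5:2
Job degrees (workers who can do it): J1:4, J2:1, J3:5, J4:3

Maximum worker degree is 3, achieved by: W2, W3, W4
Minimum job degree is 1, achieved by: J2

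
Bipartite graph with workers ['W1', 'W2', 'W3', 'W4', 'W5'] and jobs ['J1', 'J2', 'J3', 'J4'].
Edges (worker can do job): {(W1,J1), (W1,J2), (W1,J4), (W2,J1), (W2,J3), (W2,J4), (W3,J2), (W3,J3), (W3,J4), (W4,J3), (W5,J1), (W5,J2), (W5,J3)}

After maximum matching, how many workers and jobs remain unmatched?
Unmatched: 1 workers, 0 jobs

Maximum matching size: 4
Workers: 5 total, 4 matched, 1 unmatched
Jobs: 4 total, 4 matched, 0 unmatched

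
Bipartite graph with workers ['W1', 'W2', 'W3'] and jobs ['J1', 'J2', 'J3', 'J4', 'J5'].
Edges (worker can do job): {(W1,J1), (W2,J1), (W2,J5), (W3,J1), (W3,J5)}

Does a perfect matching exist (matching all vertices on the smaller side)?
No, maximum matching has size 2 < 3

Maximum matching has size 2, need 3 for perfect matching.
Unmatched workers: ['W1']
Unmatched jobs: ['J3', 'J2', 'J4']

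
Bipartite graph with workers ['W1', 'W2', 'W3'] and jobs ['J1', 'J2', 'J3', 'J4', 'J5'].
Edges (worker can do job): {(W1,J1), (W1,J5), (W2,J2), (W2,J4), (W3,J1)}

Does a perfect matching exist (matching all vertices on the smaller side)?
Yes, perfect matching exists (size 3)

Perfect matching: {(W1,J5), (W2,J2), (W3,J1)}
All 3 vertices on the smaller side are matched.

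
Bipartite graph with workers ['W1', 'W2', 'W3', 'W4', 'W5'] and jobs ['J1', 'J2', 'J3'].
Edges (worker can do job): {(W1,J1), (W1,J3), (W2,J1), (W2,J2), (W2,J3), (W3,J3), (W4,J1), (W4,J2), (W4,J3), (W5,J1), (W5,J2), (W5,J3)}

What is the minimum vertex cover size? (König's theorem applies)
Minimum vertex cover size = 3

By König's theorem: in bipartite graphs,
min vertex cover = max matching = 3

Maximum matching has size 3, so minimum vertex cover also has size 3.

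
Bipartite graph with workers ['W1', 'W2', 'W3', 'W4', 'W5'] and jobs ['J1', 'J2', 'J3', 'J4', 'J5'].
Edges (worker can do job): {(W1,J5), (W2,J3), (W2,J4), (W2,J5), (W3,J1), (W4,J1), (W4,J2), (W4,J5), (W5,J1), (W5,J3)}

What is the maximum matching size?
Maximum matching size = 5

Maximum matching: {(W1,J5), (W2,J4), (W3,J1), (W4,J2), (W5,J3)}
Size: 5

This assigns 5 workers to 5 distinct jobs.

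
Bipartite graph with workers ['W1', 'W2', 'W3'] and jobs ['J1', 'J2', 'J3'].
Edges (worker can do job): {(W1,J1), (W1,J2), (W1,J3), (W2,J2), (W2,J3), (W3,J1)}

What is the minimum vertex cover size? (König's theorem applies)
Minimum vertex cover size = 3

By König's theorem: in bipartite graphs,
min vertex cover = max matching = 3

Maximum matching has size 3, so minimum vertex cover also has size 3.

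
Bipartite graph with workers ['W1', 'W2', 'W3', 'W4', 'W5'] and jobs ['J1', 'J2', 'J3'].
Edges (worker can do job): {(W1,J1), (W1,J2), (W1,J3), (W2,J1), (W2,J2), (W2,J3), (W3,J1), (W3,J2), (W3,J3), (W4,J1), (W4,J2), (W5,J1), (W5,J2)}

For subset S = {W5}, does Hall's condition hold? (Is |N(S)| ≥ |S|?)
Yes: |N(S)| = 2, |S| = 1

Subset S = {W5}
Neighbors N(S) = {J1, J2}

|N(S)| = 2, |S| = 1
Hall's condition: |N(S)| ≥ |S| is satisfied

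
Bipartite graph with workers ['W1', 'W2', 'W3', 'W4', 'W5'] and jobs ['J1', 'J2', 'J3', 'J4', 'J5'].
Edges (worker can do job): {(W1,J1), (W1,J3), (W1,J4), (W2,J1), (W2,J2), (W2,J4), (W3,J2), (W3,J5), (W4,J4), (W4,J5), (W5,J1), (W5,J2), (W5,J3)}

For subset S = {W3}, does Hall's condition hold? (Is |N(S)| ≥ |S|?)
Yes: |N(S)| = 2, |S| = 1

Subset S = {W3}
Neighbors N(S) = {J2, J5}

|N(S)| = 2, |S| = 1
Hall's condition: |N(S)| ≥ |S| is satisfied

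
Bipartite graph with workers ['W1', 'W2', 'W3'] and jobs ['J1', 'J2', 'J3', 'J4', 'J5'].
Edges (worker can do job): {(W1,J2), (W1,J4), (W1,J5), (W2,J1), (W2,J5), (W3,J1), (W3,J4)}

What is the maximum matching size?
Maximum matching size = 3

Maximum matching: {(W1,J2), (W2,J5), (W3,J1)}
Size: 3

This assigns 3 workers to 3 distinct jobs.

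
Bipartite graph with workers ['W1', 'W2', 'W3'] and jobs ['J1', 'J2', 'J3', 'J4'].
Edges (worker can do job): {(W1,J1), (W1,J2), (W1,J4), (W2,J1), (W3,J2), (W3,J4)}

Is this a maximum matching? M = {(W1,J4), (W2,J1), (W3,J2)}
Yes, size 3 is maximum

Proposed matching has size 3.
Maximum matching size for this graph: 3.

This is a maximum matching.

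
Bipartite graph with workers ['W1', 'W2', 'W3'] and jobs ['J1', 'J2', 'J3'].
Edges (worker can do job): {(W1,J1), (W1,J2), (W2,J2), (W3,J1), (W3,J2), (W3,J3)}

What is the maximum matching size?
Maximum matching size = 3

Maximum matching: {(W1,J1), (W2,J2), (W3,J3)}
Size: 3

This assigns 3 workers to 3 distinct jobs.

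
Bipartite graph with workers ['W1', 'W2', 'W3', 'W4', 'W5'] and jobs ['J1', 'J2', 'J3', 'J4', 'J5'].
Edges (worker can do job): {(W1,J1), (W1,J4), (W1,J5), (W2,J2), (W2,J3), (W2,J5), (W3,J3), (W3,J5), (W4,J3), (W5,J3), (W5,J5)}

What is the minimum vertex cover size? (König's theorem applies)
Minimum vertex cover size = 4

By König's theorem: in bipartite graphs,
min vertex cover = max matching = 4

Maximum matching has size 4, so minimum vertex cover also has size 4.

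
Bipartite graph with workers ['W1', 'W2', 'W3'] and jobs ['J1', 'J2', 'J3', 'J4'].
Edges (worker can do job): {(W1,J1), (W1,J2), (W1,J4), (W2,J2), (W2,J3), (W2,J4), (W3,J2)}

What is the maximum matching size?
Maximum matching size = 3

Maximum matching: {(W1,J4), (W2,J3), (W3,J2)}
Size: 3

This assigns 3 workers to 3 distinct jobs.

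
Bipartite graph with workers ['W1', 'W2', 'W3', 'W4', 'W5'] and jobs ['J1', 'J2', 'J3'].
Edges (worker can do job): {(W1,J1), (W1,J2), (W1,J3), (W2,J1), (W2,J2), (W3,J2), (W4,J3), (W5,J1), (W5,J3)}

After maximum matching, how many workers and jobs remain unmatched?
Unmatched: 2 workers, 0 jobs

Maximum matching size: 3
Workers: 5 total, 3 matched, 2 unmatched
Jobs: 3 total, 3 matched, 0 unmatched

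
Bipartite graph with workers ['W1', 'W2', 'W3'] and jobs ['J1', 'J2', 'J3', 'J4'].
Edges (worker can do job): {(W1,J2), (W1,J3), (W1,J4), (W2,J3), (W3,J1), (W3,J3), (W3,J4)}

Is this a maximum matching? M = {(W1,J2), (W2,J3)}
No, size 2 is not maximum

Proposed matching has size 2.
Maximum matching size for this graph: 3.

This is NOT maximum - can be improved to size 3.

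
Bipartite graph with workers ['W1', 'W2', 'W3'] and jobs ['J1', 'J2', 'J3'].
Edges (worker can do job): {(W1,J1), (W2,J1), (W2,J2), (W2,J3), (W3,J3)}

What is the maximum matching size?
Maximum matching size = 3

Maximum matching: {(W1,J1), (W2,J2), (W3,J3)}
Size: 3

This assigns 3 workers to 3 distinct jobs.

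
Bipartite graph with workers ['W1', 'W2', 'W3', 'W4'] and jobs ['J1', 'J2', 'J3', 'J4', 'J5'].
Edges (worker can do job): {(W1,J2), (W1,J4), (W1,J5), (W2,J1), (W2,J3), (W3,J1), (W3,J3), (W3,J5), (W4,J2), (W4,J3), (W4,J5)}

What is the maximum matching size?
Maximum matching size = 4

Maximum matching: {(W1,J4), (W2,J3), (W3,J1), (W4,J5)}
Size: 4

This assigns 4 workers to 4 distinct jobs.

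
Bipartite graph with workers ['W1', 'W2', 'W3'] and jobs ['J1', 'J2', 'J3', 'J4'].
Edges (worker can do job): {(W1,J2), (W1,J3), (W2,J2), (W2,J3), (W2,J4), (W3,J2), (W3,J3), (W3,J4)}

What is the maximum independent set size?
Maximum independent set = 4

By König's theorem:
- Min vertex cover = Max matching = 3
- Max independent set = Total vertices - Min vertex cover
- Max independent set = 7 - 3 = 4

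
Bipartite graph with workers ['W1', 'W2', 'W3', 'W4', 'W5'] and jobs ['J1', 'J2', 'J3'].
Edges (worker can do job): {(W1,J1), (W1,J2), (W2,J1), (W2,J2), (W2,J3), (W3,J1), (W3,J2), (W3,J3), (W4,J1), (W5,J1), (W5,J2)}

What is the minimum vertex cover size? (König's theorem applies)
Minimum vertex cover size = 3

By König's theorem: in bipartite graphs,
min vertex cover = max matching = 3

Maximum matching has size 3, so minimum vertex cover also has size 3.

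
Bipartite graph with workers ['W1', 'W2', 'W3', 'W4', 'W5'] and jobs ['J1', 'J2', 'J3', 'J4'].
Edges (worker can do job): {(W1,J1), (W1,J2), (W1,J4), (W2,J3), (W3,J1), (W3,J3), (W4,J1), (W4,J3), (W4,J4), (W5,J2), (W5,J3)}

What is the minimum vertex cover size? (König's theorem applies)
Minimum vertex cover size = 4

By König's theorem: in bipartite graphs,
min vertex cover = max matching = 4

Maximum matching has size 4, so minimum vertex cover also has size 4.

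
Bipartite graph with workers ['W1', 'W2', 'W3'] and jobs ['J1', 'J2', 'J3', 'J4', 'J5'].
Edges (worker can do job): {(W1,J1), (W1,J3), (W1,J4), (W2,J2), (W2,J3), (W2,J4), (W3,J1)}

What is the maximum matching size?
Maximum matching size = 3

Maximum matching: {(W1,J3), (W2,J4), (W3,J1)}
Size: 3

This assigns 3 workers to 3 distinct jobs.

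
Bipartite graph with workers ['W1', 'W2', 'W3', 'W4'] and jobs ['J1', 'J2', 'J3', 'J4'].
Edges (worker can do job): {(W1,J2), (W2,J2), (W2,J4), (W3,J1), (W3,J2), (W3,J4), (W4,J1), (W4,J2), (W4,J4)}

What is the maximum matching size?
Maximum matching size = 3

Maximum matching: {(W1,J2), (W3,J4), (W4,J1)}
Size: 3

This assigns 3 workers to 3 distinct jobs.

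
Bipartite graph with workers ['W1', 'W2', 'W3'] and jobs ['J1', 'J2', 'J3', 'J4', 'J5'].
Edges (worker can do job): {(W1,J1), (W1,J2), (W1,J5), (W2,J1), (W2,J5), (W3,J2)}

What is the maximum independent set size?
Maximum independent set = 5

By König's theorem:
- Min vertex cover = Max matching = 3
- Max independent set = Total vertices - Min vertex cover
- Max independent set = 8 - 3 = 5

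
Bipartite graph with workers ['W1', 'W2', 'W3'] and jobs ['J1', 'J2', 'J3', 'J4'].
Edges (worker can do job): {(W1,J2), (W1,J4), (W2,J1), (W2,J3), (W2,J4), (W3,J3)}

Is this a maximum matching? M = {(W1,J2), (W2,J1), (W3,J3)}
Yes, size 3 is maximum

Proposed matching has size 3.
Maximum matching size for this graph: 3.

This is a maximum matching.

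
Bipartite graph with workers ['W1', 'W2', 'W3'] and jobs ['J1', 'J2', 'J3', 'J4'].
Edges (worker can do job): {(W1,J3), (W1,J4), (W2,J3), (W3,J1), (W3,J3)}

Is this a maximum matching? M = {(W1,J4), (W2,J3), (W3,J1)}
Yes, size 3 is maximum

Proposed matching has size 3.
Maximum matching size for this graph: 3.

This is a maximum matching.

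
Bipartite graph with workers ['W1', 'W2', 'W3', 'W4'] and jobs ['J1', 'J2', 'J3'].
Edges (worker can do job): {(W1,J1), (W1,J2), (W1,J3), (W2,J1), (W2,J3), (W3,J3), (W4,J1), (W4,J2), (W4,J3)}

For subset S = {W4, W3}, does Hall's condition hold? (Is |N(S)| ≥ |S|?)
Yes: |N(S)| = 3, |S| = 2

Subset S = {W4, W3}
Neighbors N(S) = {J1, J2, J3}

|N(S)| = 3, |S| = 2
Hall's condition: |N(S)| ≥ |S| is satisfied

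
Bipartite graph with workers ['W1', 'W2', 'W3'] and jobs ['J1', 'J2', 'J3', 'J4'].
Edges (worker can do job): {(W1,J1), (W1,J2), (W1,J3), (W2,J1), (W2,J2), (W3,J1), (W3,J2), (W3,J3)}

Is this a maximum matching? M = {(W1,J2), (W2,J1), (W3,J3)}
Yes, size 3 is maximum

Proposed matching has size 3.
Maximum matching size for this graph: 3.

This is a maximum matching.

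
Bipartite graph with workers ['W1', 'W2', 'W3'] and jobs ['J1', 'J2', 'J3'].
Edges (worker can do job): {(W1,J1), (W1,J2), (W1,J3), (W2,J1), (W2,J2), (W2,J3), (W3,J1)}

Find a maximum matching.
Matching: {(W1,J2), (W2,J3), (W3,J1)}

Maximum matching (size 3):
  W1 → J2
  W2 → J3
  W3 → J1

Each worker is assigned to at most one job, and each job to at most one worker.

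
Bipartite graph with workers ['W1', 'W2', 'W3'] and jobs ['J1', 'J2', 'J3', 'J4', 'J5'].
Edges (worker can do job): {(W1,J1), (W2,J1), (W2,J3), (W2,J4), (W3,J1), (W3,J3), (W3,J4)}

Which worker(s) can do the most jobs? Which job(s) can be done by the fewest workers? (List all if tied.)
Most versatile: W2, W3 (3 jobs); Least covered: J2, J5 (0 workers)

Worker degrees (jobs they can do): W1:1, W2:3, W3:3
Job degrees (workers who can do it): J1:3, J2:0, J3:2, J4:2, J5:0

Maximum worker degree is 3, achieved by: W2, W3
Minimum job degree is 0, achieved by: J2, J5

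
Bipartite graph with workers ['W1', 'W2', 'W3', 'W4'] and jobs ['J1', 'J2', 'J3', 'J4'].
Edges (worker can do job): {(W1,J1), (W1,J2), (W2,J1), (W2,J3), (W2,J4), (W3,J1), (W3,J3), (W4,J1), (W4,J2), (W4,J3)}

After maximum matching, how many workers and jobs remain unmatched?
Unmatched: 0 workers, 0 jobs

Maximum matching size: 4
Workers: 4 total, 4 matched, 0 unmatched
Jobs: 4 total, 4 matched, 0 unmatched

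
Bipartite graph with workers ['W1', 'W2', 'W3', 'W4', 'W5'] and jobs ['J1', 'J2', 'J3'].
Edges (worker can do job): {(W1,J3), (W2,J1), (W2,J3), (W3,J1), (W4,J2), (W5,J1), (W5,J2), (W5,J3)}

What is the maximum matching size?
Maximum matching size = 3

Maximum matching: {(W1,J3), (W3,J1), (W5,J2)}
Size: 3

This assigns 3 workers to 3 distinct jobs.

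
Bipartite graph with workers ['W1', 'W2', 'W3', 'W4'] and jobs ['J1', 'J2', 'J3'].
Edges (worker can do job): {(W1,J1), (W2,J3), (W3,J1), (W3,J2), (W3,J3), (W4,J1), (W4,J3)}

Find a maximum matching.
Matching: {(W2,J3), (W3,J2), (W4,J1)}

Maximum matching (size 3):
  W2 → J3
  W3 → J2
  W4 → J1

Each worker is assigned to at most one job, and each job to at most one worker.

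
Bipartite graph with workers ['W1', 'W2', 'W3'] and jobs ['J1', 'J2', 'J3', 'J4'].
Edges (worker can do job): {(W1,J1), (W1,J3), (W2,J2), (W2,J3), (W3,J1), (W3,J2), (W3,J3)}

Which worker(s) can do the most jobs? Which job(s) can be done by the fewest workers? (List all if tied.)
Most versatile: W3 (3 jobs); Least covered: J4 (0 workers)

Worker degrees (jobs they can do): W1:2, W2:2, W3:3
Job degrees (workers who can do it): J1:2, J2:2, J3:3, J4:0

Maximum worker degree is 3, achieved by: W3
Minimum job degree is 0, achieved by: J4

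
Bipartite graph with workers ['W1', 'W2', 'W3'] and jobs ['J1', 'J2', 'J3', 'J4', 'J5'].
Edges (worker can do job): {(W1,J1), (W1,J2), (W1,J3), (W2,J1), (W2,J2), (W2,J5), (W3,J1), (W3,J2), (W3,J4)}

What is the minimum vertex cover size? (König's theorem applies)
Minimum vertex cover size = 3

By König's theorem: in bipartite graphs,
min vertex cover = max matching = 3

Maximum matching has size 3, so minimum vertex cover also has size 3.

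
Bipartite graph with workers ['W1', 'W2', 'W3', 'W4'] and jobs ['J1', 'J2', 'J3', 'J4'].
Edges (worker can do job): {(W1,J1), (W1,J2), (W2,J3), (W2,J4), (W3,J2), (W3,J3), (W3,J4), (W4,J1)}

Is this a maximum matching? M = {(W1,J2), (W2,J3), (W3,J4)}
No, size 3 is not maximum

Proposed matching has size 3.
Maximum matching size for this graph: 4.

This is NOT maximum - can be improved to size 4.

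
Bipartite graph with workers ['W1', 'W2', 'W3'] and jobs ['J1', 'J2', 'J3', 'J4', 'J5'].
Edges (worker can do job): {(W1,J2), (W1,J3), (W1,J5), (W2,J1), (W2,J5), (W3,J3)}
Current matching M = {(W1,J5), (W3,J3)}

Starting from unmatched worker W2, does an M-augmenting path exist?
Yes: W2 → J1

An M-augmenting path alternates non-matching / matching edges, starting and ending at unmatched vertices.
Path: W2 → J1
(J1 is unmatched in M, so the path is augmenting.)
Flipping edges along this path would increase |M| from 2 to 3.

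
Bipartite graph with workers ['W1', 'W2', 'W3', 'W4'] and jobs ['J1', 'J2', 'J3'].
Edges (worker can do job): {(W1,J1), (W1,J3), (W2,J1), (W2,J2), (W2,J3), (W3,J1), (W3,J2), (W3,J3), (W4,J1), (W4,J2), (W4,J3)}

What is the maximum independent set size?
Maximum independent set = 4

By König's theorem:
- Min vertex cover = Max matching = 3
- Max independent set = Total vertices - Min vertex cover
- Max independent set = 7 - 3 = 4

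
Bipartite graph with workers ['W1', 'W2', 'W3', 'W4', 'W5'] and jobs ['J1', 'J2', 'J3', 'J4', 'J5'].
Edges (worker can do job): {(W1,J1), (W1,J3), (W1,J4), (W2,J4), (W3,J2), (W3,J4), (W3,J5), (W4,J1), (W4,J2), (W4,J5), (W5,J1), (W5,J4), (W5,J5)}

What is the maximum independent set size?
Maximum independent set = 5

By König's theorem:
- Min vertex cover = Max matching = 5
- Max independent set = Total vertices - Min vertex cover
- Max independent set = 10 - 5 = 5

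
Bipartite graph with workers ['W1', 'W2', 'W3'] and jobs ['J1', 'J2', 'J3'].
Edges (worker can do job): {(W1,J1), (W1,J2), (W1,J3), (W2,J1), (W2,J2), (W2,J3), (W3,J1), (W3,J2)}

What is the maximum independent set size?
Maximum independent set = 3

By König's theorem:
- Min vertex cover = Max matching = 3
- Max independent set = Total vertices - Min vertex cover
- Max independent set = 6 - 3 = 3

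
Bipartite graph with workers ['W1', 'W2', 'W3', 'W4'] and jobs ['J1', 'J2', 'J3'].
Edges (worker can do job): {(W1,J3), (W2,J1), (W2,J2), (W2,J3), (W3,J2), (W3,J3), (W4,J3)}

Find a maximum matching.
Matching: {(W2,J1), (W3,J2), (W4,J3)}

Maximum matching (size 3):
  W2 → J1
  W3 → J2
  W4 → J3

Each worker is assigned to at most one job, and each job to at most one worker.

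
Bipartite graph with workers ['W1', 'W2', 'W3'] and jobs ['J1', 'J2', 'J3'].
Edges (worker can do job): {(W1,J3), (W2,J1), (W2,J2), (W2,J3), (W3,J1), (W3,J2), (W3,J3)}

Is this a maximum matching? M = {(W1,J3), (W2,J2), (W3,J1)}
Yes, size 3 is maximum

Proposed matching has size 3.
Maximum matching size for this graph: 3.

This is a maximum matching.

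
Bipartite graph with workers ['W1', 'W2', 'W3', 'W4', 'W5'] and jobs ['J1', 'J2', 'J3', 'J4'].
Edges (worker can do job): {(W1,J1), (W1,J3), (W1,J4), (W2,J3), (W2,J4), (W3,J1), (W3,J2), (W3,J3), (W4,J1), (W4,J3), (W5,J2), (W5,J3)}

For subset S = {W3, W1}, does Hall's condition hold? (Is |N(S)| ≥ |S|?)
Yes: |N(S)| = 4, |S| = 2

Subset S = {W3, W1}
Neighbors N(S) = {J1, J2, J3, J4}

|N(S)| = 4, |S| = 2
Hall's condition: |N(S)| ≥ |S| is satisfied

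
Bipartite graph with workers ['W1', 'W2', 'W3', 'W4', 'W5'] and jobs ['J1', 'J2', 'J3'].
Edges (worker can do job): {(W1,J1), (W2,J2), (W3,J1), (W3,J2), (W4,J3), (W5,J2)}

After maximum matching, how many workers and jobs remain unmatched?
Unmatched: 2 workers, 0 jobs

Maximum matching size: 3
Workers: 5 total, 3 matched, 2 unmatched
Jobs: 3 total, 3 matched, 0 unmatched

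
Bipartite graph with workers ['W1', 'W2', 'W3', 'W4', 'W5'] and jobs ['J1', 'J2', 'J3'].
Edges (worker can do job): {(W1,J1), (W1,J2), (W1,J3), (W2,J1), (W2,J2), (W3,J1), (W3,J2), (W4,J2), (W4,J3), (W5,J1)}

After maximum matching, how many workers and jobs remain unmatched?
Unmatched: 2 workers, 0 jobs

Maximum matching size: 3
Workers: 5 total, 3 matched, 2 unmatched
Jobs: 3 total, 3 matched, 0 unmatched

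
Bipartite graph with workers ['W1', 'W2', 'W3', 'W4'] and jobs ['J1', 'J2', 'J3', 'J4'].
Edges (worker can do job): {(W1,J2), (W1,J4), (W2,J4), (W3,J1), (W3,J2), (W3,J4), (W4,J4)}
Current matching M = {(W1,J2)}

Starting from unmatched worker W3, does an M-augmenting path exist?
Yes: W3 → J4

An M-augmenting path alternates non-matching / matching edges, starting and ending at unmatched vertices.
Path: W3 → J4
(J4 is unmatched in M, so the path is augmenting.)
Flipping edges along this path would increase |M| from 1 to 2.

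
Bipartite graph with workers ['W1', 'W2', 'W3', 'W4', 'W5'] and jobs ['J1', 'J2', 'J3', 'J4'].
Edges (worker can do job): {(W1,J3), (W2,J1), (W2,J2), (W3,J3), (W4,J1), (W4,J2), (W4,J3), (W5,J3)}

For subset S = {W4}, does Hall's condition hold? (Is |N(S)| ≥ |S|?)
Yes: |N(S)| = 3, |S| = 1

Subset S = {W4}
Neighbors N(S) = {J1, J2, J3}

|N(S)| = 3, |S| = 1
Hall's condition: |N(S)| ≥ |S| is satisfied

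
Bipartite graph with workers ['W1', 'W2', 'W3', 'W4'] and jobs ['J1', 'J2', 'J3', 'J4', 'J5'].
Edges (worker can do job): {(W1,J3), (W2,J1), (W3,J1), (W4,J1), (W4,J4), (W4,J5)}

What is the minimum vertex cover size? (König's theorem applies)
Minimum vertex cover size = 3

By König's theorem: in bipartite graphs,
min vertex cover = max matching = 3

Maximum matching has size 3, so minimum vertex cover also has size 3.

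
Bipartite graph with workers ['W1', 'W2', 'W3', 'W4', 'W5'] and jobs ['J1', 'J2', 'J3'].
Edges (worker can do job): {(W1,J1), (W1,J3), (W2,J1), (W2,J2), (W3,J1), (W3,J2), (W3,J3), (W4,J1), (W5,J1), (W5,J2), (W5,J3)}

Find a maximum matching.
Matching: {(W1,J3), (W3,J2), (W5,J1)}

Maximum matching (size 3):
  W1 → J3
  W3 → J2
  W5 → J1

Each worker is assigned to at most one job, and each job to at most one worker.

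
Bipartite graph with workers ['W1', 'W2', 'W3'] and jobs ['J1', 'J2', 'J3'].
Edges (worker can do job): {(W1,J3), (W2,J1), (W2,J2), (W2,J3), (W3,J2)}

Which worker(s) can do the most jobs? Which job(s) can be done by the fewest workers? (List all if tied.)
Most versatile: W2 (3 jobs); Least covered: J1 (1 workers)

Worker degrees (jobs they can do): W1:1, W2:3, W3:1
Job degrees (workers who can do it): J1:1, J2:2, J3:2

Maximum worker degree is 3, achieved by: W2
Minimum job degree is 1, achieved by: J1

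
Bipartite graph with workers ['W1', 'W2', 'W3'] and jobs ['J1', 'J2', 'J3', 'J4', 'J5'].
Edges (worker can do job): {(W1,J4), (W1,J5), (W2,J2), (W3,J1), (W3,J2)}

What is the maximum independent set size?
Maximum independent set = 5

By König's theorem:
- Min vertex cover = Max matching = 3
- Max independent set = Total vertices - Min vertex cover
- Max independent set = 8 - 3 = 5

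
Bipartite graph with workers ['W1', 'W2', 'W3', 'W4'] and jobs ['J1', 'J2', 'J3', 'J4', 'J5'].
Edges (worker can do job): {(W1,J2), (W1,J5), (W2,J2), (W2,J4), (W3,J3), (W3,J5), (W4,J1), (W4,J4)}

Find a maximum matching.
Matching: {(W1,J5), (W2,J2), (W3,J3), (W4,J4)}

Maximum matching (size 4):
  W1 → J5
  W2 → J2
  W3 → J3
  W4 → J4

Each worker is assigned to at most one job, and each job to at most one worker.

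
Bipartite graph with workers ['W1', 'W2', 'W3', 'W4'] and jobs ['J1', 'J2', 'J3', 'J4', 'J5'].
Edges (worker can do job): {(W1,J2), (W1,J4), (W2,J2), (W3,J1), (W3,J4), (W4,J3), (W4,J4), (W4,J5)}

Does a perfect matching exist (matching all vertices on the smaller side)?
Yes, perfect matching exists (size 4)

Perfect matching: {(W1,J4), (W2,J2), (W3,J1), (W4,J3)}
All 4 vertices on the smaller side are matched.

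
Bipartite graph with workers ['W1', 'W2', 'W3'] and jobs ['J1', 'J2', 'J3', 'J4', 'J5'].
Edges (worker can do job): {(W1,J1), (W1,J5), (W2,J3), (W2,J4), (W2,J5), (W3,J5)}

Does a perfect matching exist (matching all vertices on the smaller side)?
Yes, perfect matching exists (size 3)

Perfect matching: {(W1,J1), (W2,J4), (W3,J5)}
All 3 vertices on the smaller side are matched.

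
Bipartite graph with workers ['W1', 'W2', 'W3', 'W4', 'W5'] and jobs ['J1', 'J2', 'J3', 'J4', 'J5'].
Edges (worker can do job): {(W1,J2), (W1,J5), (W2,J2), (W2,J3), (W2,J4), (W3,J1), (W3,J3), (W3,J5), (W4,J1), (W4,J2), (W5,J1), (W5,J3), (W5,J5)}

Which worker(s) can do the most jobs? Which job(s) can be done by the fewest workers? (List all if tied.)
Most versatile: W2, W3, W5 (3 jobs); Least covered: J4 (1 workers)

Worker degrees (jobs they can do): W1:2, W2:3, W3:3, W4:2, W5:3
Job degrees (workers who can do it): J1:3, J2:3, J3:3, J4:1, J5:3

Maximum worker degree is 3, achieved by: W2, W3, W5
Minimum job degree is 1, achieved by: J4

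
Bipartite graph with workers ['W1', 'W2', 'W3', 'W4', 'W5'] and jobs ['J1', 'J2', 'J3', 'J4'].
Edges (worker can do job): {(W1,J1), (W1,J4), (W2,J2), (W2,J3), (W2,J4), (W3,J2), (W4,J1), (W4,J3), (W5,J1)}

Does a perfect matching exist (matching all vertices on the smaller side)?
Yes, perfect matching exists (size 4)

Perfect matching: {(W1,J4), (W3,J2), (W4,J3), (W5,J1)}
All 4 vertices on the smaller side are matched.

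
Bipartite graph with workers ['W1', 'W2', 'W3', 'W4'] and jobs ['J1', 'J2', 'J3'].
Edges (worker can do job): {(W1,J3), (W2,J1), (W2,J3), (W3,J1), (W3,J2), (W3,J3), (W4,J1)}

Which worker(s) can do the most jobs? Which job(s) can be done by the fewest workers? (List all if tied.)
Most versatile: W3 (3 jobs); Least covered: J2 (1 workers)

Worker degrees (jobs they can do): W1:1, W2:2, W3:3, W4:1
Job degrees (workers who can do it): J1:3, J2:1, J3:3

Maximum worker degree is 3, achieved by: W3
Minimum job degree is 1, achieved by: J2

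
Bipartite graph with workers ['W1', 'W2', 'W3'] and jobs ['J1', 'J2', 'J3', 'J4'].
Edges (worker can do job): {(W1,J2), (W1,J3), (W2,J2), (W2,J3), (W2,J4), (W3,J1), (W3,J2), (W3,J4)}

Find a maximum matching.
Matching: {(W1,J3), (W2,J2), (W3,J1)}

Maximum matching (size 3):
  W1 → J3
  W2 → J2
  W3 → J1

Each worker is assigned to at most one job, and each job to at most one worker.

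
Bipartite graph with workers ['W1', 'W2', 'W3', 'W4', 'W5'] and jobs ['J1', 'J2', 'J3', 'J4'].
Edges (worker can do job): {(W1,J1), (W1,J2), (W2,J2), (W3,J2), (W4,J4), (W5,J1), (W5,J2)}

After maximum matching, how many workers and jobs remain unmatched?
Unmatched: 2 workers, 1 jobs

Maximum matching size: 3
Workers: 5 total, 3 matched, 2 unmatched
Jobs: 4 total, 3 matched, 1 unmatched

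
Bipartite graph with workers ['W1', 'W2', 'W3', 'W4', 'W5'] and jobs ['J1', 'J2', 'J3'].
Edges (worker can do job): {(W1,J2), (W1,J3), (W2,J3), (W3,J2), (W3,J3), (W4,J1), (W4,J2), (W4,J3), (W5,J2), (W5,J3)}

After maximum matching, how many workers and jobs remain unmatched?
Unmatched: 2 workers, 0 jobs

Maximum matching size: 3
Workers: 5 total, 3 matched, 2 unmatched
Jobs: 3 total, 3 matched, 0 unmatched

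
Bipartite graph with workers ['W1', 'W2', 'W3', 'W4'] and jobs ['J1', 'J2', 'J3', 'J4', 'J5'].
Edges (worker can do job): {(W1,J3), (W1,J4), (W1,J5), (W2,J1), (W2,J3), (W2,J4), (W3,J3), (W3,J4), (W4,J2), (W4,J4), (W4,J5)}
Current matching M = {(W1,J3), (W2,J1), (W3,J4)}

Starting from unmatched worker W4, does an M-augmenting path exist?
Yes: W4 → J5

An M-augmenting path alternates non-matching / matching edges, starting and ending at unmatched vertices.
Path: W4 → J5
(J5 is unmatched in M, so the path is augmenting.)
Flipping edges along this path would increase |M| from 3 to 4.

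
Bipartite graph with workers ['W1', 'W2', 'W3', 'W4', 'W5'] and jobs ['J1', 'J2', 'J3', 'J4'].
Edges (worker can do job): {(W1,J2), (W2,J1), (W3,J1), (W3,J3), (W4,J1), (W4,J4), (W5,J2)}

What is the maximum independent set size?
Maximum independent set = 5

By König's theorem:
- Min vertex cover = Max matching = 4
- Max independent set = Total vertices - Min vertex cover
- Max independent set = 9 - 4 = 5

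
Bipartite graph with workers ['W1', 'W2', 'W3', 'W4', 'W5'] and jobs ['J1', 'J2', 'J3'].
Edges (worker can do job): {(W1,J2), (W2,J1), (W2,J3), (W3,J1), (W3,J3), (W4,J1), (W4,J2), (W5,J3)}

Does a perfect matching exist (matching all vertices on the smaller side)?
Yes, perfect matching exists (size 3)

Perfect matching: {(W2,J1), (W3,J3), (W4,J2)}
All 3 vertices on the smaller side are matched.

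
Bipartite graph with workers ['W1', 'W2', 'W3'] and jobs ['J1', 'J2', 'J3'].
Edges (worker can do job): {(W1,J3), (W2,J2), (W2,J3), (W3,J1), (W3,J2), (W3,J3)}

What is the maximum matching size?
Maximum matching size = 3

Maximum matching: {(W1,J3), (W2,J2), (W3,J1)}
Size: 3

This assigns 3 workers to 3 distinct jobs.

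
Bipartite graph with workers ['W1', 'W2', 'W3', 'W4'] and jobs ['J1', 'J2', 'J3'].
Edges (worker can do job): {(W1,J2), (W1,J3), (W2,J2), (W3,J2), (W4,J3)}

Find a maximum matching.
Matching: {(W3,J2), (W4,J3)}

Maximum matching (size 2):
  W3 → J2
  W4 → J3

Each worker is assigned to at most one job, and each job to at most one worker.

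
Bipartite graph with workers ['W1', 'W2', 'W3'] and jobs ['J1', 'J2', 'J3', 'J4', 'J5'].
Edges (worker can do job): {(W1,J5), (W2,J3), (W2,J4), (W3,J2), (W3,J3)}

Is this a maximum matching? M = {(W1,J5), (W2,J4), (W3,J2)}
Yes, size 3 is maximum

Proposed matching has size 3.
Maximum matching size for this graph: 3.

This is a maximum matching.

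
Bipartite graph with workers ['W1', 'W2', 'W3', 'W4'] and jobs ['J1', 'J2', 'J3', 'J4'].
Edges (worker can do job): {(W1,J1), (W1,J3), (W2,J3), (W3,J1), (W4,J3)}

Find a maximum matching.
Matching: {(W3,J1), (W4,J3)}

Maximum matching (size 2):
  W3 → J1
  W4 → J3

Each worker is assigned to at most one job, and each job to at most one worker.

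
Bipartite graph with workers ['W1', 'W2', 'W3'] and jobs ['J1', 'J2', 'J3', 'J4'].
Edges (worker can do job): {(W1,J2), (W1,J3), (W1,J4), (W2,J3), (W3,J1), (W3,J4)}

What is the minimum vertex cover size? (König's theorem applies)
Minimum vertex cover size = 3

By König's theorem: in bipartite graphs,
min vertex cover = max matching = 3

Maximum matching has size 3, so minimum vertex cover also has size 3.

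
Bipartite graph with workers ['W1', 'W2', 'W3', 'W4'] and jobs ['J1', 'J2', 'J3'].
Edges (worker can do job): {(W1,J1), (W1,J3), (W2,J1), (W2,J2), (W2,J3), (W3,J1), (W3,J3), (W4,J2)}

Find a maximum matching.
Matching: {(W1,J3), (W3,J1), (W4,J2)}

Maximum matching (size 3):
  W1 → J3
  W3 → J1
  W4 → J2

Each worker is assigned to at most one job, and each job to at most one worker.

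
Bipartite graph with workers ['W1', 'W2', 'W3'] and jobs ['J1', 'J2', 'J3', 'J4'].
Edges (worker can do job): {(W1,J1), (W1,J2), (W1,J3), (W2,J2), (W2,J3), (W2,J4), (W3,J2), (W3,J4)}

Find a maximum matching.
Matching: {(W1,J3), (W2,J2), (W3,J4)}

Maximum matching (size 3):
  W1 → J3
  W2 → J2
  W3 → J4

Each worker is assigned to at most one job, and each job to at most one worker.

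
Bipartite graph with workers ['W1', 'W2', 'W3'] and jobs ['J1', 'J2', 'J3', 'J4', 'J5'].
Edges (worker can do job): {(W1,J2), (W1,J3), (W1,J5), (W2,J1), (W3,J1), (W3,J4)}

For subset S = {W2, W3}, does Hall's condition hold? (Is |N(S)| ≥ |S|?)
Yes: |N(S)| = 2, |S| = 2

Subset S = {W2, W3}
Neighbors N(S) = {J1, J4}

|N(S)| = 2, |S| = 2
Hall's condition: |N(S)| ≥ |S| is satisfied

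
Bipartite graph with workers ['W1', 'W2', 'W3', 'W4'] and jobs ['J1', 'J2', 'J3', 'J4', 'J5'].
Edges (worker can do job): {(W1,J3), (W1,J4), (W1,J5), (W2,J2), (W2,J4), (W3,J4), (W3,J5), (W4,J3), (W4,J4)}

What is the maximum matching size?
Maximum matching size = 4

Maximum matching: {(W1,J3), (W2,J2), (W3,J5), (W4,J4)}
Size: 4

This assigns 4 workers to 4 distinct jobs.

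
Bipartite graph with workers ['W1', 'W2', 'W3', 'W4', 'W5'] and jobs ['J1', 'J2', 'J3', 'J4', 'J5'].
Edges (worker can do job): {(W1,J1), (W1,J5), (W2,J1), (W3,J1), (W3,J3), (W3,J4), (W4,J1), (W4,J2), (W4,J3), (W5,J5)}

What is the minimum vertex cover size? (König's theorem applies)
Minimum vertex cover size = 4

By König's theorem: in bipartite graphs,
min vertex cover = max matching = 4

Maximum matching has size 4, so minimum vertex cover also has size 4.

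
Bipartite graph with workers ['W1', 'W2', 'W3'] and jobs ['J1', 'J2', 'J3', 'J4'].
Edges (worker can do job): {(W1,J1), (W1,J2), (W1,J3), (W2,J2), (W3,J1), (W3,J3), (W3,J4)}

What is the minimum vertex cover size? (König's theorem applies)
Minimum vertex cover size = 3

By König's theorem: in bipartite graphs,
min vertex cover = max matching = 3

Maximum matching has size 3, so minimum vertex cover also has size 3.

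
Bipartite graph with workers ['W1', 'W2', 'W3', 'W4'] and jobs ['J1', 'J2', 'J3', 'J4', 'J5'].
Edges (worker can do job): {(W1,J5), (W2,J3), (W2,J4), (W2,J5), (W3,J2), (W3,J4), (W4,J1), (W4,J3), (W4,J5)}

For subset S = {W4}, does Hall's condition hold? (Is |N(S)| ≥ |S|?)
Yes: |N(S)| = 3, |S| = 1

Subset S = {W4}
Neighbors N(S) = {J1, J3, J5}

|N(S)| = 3, |S| = 1
Hall's condition: |N(S)| ≥ |S| is satisfied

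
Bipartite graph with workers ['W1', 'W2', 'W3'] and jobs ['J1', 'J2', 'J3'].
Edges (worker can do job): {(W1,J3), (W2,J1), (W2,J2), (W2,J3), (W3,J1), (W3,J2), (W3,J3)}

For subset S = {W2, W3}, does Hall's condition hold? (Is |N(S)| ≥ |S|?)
Yes: |N(S)| = 3, |S| = 2

Subset S = {W2, W3}
Neighbors N(S) = {J1, J2, J3}

|N(S)| = 3, |S| = 2
Hall's condition: |N(S)| ≥ |S| is satisfied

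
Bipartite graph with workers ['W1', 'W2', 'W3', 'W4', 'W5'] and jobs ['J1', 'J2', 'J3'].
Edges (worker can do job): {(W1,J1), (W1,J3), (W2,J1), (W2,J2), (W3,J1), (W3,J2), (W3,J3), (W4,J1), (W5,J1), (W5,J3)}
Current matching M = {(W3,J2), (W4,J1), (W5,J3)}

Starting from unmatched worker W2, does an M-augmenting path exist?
No augmenting path from W2

Alternating search from W2 reaches jobs: {J1, J2, J3}.
Every reachable job is already matched in M, and following those matched edges back to workers exposes no further unvisited jobs.
No M-augmenting path from W2 exists.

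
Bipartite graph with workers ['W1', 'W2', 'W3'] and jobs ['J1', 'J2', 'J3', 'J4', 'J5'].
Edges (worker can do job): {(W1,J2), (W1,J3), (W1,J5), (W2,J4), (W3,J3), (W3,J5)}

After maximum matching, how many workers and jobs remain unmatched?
Unmatched: 0 workers, 2 jobs

Maximum matching size: 3
Workers: 3 total, 3 matched, 0 unmatched
Jobs: 5 total, 3 matched, 2 unmatched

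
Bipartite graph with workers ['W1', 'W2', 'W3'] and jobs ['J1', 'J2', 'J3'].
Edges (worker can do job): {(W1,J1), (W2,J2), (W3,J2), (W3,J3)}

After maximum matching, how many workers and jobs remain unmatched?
Unmatched: 0 workers, 0 jobs

Maximum matching size: 3
Workers: 3 total, 3 matched, 0 unmatched
Jobs: 3 total, 3 matched, 0 unmatched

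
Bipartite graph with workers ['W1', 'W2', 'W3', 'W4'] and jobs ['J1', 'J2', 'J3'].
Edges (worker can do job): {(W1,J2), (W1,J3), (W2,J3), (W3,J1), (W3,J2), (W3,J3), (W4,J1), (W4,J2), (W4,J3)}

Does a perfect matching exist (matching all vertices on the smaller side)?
Yes, perfect matching exists (size 3)

Perfect matching: {(W1,J3), (W3,J1), (W4,J2)}
All 3 vertices on the smaller side are matched.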